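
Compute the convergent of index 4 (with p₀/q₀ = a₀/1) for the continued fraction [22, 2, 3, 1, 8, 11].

1773/79

Using pₖ = aₖpₖ₋₁ + pₖ₋₂, qₖ = aₖqₖ₋₁ + qₖ₋₂ (with p₋₁=1, p₋₂=0, q₋₁=0, q₋₂=1):
  k=0: a=22, p=22, q=1
  k=1: a=2, p=45, q=2
  k=2: a=3, p=157, q=7
  k=3: a=1, p=202, q=9
  k=4: a=8, p=1773, q=79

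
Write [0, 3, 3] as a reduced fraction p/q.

3/10

Fold from the inside: start with 3/1.
  3 + 1/3 = 10/3
  0 + 3/10 = 3/10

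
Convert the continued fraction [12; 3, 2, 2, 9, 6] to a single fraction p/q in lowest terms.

12011/977

Fold from the inside: start with 6/1.
  9 + 1/6 = 55/6
  2 + 6/55 = 116/55
  2 + 55/116 = 287/116
  3 + 116/287 = 977/287
  12 + 287/977 = 12011/977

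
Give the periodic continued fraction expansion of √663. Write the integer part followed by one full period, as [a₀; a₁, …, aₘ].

a₀ = ⌊√663⌋ = 25.
With m₀=0, d₀=1 and mₖ₊₁ = dₖaₖ − mₖ, dₖ₊₁ = (n − mₖ₊₁²)/dₖ, aₖ₊₁ = ⌊(a₀+mₖ₊₁)/dₖ₊₁⌋:
  k=1: m=25, d=38, a=1
  k=2: m=13, d=13, a=2
  k=3: m=13, d=38, a=1
  k=4: m=25, d=1, a=50
d=1 and a=2a₀=50 at k=4, so the next step gives (m, d) = (25, 38) again — its k=1 value — and the period has length 4.

[25; 1, 2, 1, 50]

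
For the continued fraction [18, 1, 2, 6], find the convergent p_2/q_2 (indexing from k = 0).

56/3

Using pₖ = aₖpₖ₋₁ + pₖ₋₂, qₖ = aₖqₖ₋₁ + qₖ₋₂ (with p₋₁=1, p₋₂=0, q₋₁=0, q₋₂=1):
  k=0: a=18, p=18, q=1
  k=1: a=1, p=19, q=1
  k=2: a=2, p=56, q=3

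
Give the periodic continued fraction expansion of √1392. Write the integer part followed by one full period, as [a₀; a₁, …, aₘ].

[37; 3, 4, 3, 74]

a₀ = ⌊√1392⌋ = 37.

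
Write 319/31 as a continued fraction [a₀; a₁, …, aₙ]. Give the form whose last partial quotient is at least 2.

319 = 10×31 + 9
31 = 3×9 + 4
9 = 2×4 + 1
4 = 4×1 + 0  (stop)
So 319/31 = [10; 3, 2, 4].

[10; 3, 2, 4]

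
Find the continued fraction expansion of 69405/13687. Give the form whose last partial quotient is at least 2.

[5; 14, 9, 15, 3, 2]

69405 = 5·13687 + 970
13687 = 14·970 + 107
970 = 9·107 + 7
107 = 15·7 + 2
7 = 3·2 + 1
2 = 2·1 + 0  (stop)
So 69405/13687 = [5; 14, 9, 15, 3, 2].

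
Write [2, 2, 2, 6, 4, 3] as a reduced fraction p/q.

1037/431

Using pₖ = aₖpₖ₋₁ + pₖ₋₂ and qₖ = aₖqₖ₋₁ + qₖ₋₂:
  k=0: a=2, p=2, q=1
  k=1: a=2, p=5, q=2
  k=2: a=2, p=12, q=5
  k=3: a=6, p=77, q=32
  k=4: a=4, p=320, q=133
  k=5: a=3, p=1037, q=431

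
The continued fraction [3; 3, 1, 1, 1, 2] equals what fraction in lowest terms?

95/29

Using pₖ = aₖpₖ₋₁ + pₖ₋₂ and qₖ = aₖqₖ₋₁ + qₖ₋₂:
  k=0: a=3, p=3, q=1
  k=1: a=3, p=10, q=3
  k=2: a=1, p=13, q=4
  k=3: a=1, p=23, q=7
  k=4: a=1, p=36, q=11
  k=5: a=2, p=95, q=29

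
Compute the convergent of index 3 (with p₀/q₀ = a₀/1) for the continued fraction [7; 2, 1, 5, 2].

Using pₖ = aₖpₖ₋₁ + pₖ₋₂, qₖ = aₖqₖ₋₁ + qₖ₋₂ (with p₋₁=1, p₋₂=0, q₋₁=0, q₋₂=1):
  k=0: a=7, p=7, q=1
  k=1: a=2, p=15, q=2
  k=2: a=1, p=22, q=3
  k=3: a=5, p=125, q=17

125/17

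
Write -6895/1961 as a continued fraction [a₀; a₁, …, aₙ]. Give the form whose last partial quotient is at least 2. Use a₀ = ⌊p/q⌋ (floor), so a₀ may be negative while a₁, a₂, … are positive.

-6895 = -4·1961 + 949
1961 = 2·949 + 63
949 = 15·63 + 4
63 = 15·4 + 3
4 = 1·3 + 1
3 = 3·1 + 0  (stop)
So -6895/1961 = [-4; 2, 15, 15, 1, 3].

[-4; 2, 15, 15, 1, 3]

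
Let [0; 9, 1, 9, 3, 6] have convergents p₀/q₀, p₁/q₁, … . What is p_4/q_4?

Using pₖ = aₖpₖ₋₁ + pₖ₋₂, qₖ = aₖqₖ₋₁ + qₖ₋₂ (with p₋₁=1, p₋₂=0, q₋₁=0, q₋₂=1):
  k=0: a=0, p=0, q=1
  k=1: a=9, p=1, q=9
  k=2: a=1, p=1, q=10
  k=3: a=9, p=10, q=99
  k=4: a=3, p=31, q=307

31/307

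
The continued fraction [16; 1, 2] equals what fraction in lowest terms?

Using pₖ = aₖpₖ₋₁ + pₖ₋₂ and qₖ = aₖqₖ₋₁ + qₖ₋₂:
  k=0: a=16, p=16, q=1
  k=1: a=1, p=17, q=1
  k=2: a=2, p=50, q=3

50/3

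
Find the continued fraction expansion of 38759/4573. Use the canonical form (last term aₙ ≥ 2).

38759 = 8*4573 + 2175
4573 = 2*2175 + 223
2175 = 9*223 + 168
223 = 1*168 + 55
168 = 3*55 + 3
55 = 18*3 + 1
3 = 3*1 + 0  (stop)
So 38759/4573 = [8; 2, 9, 1, 3, 18, 3].

[8; 2, 9, 1, 3, 18, 3]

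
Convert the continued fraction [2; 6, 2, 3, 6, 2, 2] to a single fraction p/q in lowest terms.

Fold from the inside: start with 2/1.
  2 + 1/2 = 5/2
  6 + 2/5 = 32/5
  3 + 5/32 = 101/32
  2 + 32/101 = 234/101
  6 + 101/234 = 1505/234
  2 + 234/1505 = 3244/1505

3244/1505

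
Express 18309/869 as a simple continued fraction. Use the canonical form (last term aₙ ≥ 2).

[21; 14, 2, 14, 2]

18309 = 21·869 + 60
869 = 14·60 + 29
60 = 2·29 + 2
29 = 14·2 + 1
2 = 2·1 + 0  (stop)
So 18309/869 = [21; 14, 2, 14, 2].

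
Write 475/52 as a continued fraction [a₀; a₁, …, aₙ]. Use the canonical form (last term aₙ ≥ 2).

[9; 7, 2, 3]

475 = 9×52 + 7
52 = 7×7 + 3
7 = 2×3 + 1
3 = 3×1 + 0  (stop)
So 475/52 = [9; 7, 2, 3].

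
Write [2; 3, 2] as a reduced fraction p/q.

Using pₖ = aₖpₖ₋₁ + pₖ₋₂ and qₖ = aₖqₖ₋₁ + qₖ₋₂:
  k=0: a=2, p=2, q=1
  k=1: a=3, p=7, q=3
  k=2: a=2, p=16, q=7

16/7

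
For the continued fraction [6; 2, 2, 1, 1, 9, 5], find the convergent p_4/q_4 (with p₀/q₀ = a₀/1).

77/12

Using pₖ = aₖpₖ₋₁ + pₖ₋₂, qₖ = aₖqₖ₋₁ + qₖ₋₂ (with p₋₁=1, p₋₂=0, q₋₁=0, q₋₂=1):
  k=0: a=6, p=6, q=1
  k=1: a=2, p=13, q=2
  k=2: a=2, p=32, q=5
  k=3: a=1, p=45, q=7
  k=4: a=1, p=77, q=12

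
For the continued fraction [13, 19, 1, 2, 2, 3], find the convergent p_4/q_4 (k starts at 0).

Using pₖ = aₖpₖ₋₁ + pₖ₋₂, qₖ = aₖqₖ₋₁ + qₖ₋₂ (with p₋₁=1, p₋₂=0, q₋₁=0, q₋₂=1):
  k=0: a=13, p=13, q=1
  k=1: a=19, p=248, q=19
  k=2: a=1, p=261, q=20
  k=3: a=2, p=770, q=59
  k=4: a=2, p=1801, q=138

1801/138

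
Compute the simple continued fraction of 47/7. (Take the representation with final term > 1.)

[6; 1, 2, 2]

47 = 6·7 + 5
7 = 1·5 + 2
5 = 2·2 + 1
2 = 2·1 + 0  (stop)
So 47/7 = [6; 1, 2, 2].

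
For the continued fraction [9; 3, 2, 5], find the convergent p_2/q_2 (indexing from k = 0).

65/7

Using pₖ = aₖpₖ₋₁ + pₖ₋₂, qₖ = aₖqₖ₋₁ + qₖ₋₂ (with p₋₁=1, p₋₂=0, q₋₁=0, q₋₂=1):
  k=0: a=9, p=9, q=1
  k=1: a=3, p=28, q=3
  k=2: a=2, p=65, q=7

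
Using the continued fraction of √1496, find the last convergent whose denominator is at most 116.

3365/87

√1496 = [38; 1, 2, 9, 2, 1, 76, …] (period length 6).
Convergents:
  p_0/q_0 = 38/1
  p_1/q_1 = 39/1
  p_2/q_2 = 116/3
  p_3/q_3 = 1083/28
  p_4/q_4 = 2282/59
  p_5/q_5 = 3365/87
  p_6/q_6 = 258022/6671
q_5 = 87 ≤ 116 < 6671 = q_6, so the answer is 3365/87.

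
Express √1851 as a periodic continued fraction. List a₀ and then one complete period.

a₀ = ⌊√1851⌋ = 43.
With m₀=0, d₀=1 and mₖ₊₁ = dₖaₖ − mₖ, dₖ₊₁ = (n − mₖ₊₁²)/dₖ, aₖ₊₁ = ⌊(a₀+mₖ₊₁)/dₖ₊₁⌋:
  k=1: m=43, d=2, a=43
  k=2: m=43, d=1, a=86
d=1 and a=2a₀=86 at k=2, so the next step gives (m, d) = (43, 2) again — its k=1 value — and the period has length 2.

[43; 43, 86]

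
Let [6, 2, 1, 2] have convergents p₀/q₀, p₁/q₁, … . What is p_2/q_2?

Using pₖ = aₖpₖ₋₁ + pₖ₋₂, qₖ = aₖqₖ₋₁ + qₖ₋₂ (with p₋₁=1, p₋₂=0, q₋₁=0, q₋₂=1):
  k=0: a=6, p=6, q=1
  k=1: a=2, p=13, q=2
  k=2: a=1, p=19, q=3

19/3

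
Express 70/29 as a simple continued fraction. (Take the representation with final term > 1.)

[2; 2, 2, 2, 2]

70 = 2×29 + 12
29 = 2×12 + 5
12 = 2×5 + 2
5 = 2×2 + 1
2 = 2×1 + 0  (stop)
So 70/29 = [2; 2, 2, 2, 2].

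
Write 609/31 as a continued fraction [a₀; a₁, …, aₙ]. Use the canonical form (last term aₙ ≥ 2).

[19; 1, 1, 1, 4, 2]

609 = 19·31 + 20
31 = 1·20 + 11
20 = 1·11 + 9
11 = 1·9 + 2
9 = 4·2 + 1
2 = 2·1 + 0  (stop)
So 609/31 = [19; 1, 1, 1, 4, 2].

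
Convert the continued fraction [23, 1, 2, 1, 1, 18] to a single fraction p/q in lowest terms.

3083/130

Fold from the inside: start with 18/1.
  1 + 1/18 = 19/18
  1 + 18/19 = 37/19
  2 + 19/37 = 93/37
  1 + 37/93 = 130/93
  23 + 93/130 = 3083/130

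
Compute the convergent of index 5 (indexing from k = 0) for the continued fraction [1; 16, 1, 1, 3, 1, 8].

158/149

Using pₖ = aₖpₖ₋₁ + pₖ₋₂, qₖ = aₖqₖ₋₁ + qₖ₋₂ (with p₋₁=1, p₋₂=0, q₋₁=0, q₋₂=1):
  k=0: a=1, p=1, q=1
  k=1: a=16, p=17, q=16
  k=2: a=1, p=18, q=17
  k=3: a=1, p=35, q=33
  k=4: a=3, p=123, q=116
  k=5: a=1, p=158, q=149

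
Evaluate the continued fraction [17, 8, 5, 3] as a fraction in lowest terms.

Fold from the inside: start with 3/1.
  5 + 1/3 = 16/3
  8 + 3/16 = 131/16
  17 + 16/131 = 2243/131

2243/131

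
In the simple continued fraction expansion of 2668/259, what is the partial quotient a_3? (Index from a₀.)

2668 = 10·259 + 78   →  a_0 = 10
259 = 3·78 + 25   →  a_1 = 3
78 = 3·25 + 3   →  a_2 = 3
25 = 8·3 + 1   →  a_3 = 8

8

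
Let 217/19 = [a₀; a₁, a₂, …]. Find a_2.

217 = 11·19 + 8   →  a_0 = 11
19 = 2·8 + 3   →  a_1 = 2
8 = 2·3 + 2   →  a_2 = 2

2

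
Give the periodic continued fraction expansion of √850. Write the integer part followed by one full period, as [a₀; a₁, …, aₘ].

a₀ = ⌊√850⌋ = 29.
With m₀=0, d₀=1 and mₖ₊₁ = dₖaₖ − mₖ, dₖ₊₁ = (n − mₖ₊₁²)/dₖ, aₖ₊₁ = ⌊(a₀+mₖ₊₁)/dₖ₊₁⌋:
  k=1: m=29, d=9, a=6
  k=2: m=25, d=25, a=2
  k=3: m=25, d=9, a=6
  k=4: m=29, d=1, a=58
d=1 and a=2a₀=58 at k=4, so the next step gives (m, d) = (29, 9) again — its k=1 value — and the period has length 4.

[29; 6, 2, 6, 58]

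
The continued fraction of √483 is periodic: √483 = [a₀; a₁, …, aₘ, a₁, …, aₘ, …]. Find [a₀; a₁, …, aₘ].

a₀ = ⌊√483⌋ = 21.

[21; 1, 42]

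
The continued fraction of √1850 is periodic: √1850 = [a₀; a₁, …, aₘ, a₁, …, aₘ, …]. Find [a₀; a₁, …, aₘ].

a₀ = ⌊√1850⌋ = 43.
With m₀=0, d₀=1 and mₖ₊₁ = dₖaₖ − mₖ, dₖ₊₁ = (n − mₖ₊₁²)/dₖ, aₖ₊₁ = ⌊(a₀+mₖ₊₁)/dₖ₊₁⌋:
  k=1: m=43, d=1, a=86
d=1 and a=2a₀=86 at k=1, so the next step gives (m, d) = (43, 1) again — its k=1 value — and the period has length 1.

[43; 86]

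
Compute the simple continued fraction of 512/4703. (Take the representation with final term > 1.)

[0; 9, 5, 2, 1, 1, 3, 5]

512 = 0×4703 + 512
4703 = 9×512 + 95
512 = 5×95 + 37
95 = 2×37 + 21
37 = 1×21 + 16
21 = 1×16 + 5
16 = 3×5 + 1
5 = 5×1 + 0  (stop)
So 512/4703 = [0; 9, 5, 2, 1, 1, 3, 5].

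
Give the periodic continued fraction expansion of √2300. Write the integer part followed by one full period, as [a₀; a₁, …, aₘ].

[47; 1, 22, 1, 94]

a₀ = ⌊√2300⌋ = 47.
With m₀=0, d₀=1 and mₖ₊₁ = dₖaₖ − mₖ, dₖ₊₁ = (n − mₖ₊₁²)/dₖ, aₖ₊₁ = ⌊(a₀+mₖ₊₁)/dₖ₊₁⌋:
  k=1: m=47, d=91, a=1
  k=2: m=44, d=4, a=22
  k=3: m=44, d=91, a=1
  k=4: m=47, d=1, a=94
d=1 and a=2a₀=94 at k=4, so the next step gives (m, d) = (47, 91) again — its k=1 value — and the period has length 4.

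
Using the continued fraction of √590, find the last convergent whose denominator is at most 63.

√590 = [24; 3, 2, 4, 2, 3, 48, …] (period length 6).
Convergents:
  p_0/q_0 = 24/1
  p_1/q_1 = 73/3
  p_2/q_2 = 170/7
  p_3/q_3 = 753/31
  p_4/q_4 = 1676/69
q_3 = 31 ≤ 63 < 69 = q_4, so the answer is 753/31.

753/31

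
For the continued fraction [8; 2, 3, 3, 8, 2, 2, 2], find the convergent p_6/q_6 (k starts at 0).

8443/1001

Using pₖ = aₖpₖ₋₁ + pₖ₋₂, qₖ = aₖqₖ₋₁ + qₖ₋₂ (with p₋₁=1, p₋₂=0, q₋₁=0, q₋₂=1):
  k=0: a=8, p=8, q=1
  k=1: a=2, p=17, q=2
  k=2: a=3, p=59, q=7
  k=3: a=3, p=194, q=23
  k=4: a=8, p=1611, q=191
  k=5: a=2, p=3416, q=405
  k=6: a=2, p=8443, q=1001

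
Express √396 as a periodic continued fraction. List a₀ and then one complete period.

[19; 1, 8, 1, 38]

a₀ = ⌊√396⌋ = 19.
With m₀=0, d₀=1 and mₖ₊₁ = dₖaₖ − mₖ, dₖ₊₁ = (n − mₖ₊₁²)/dₖ, aₖ₊₁ = ⌊(a₀+mₖ₊₁)/dₖ₊₁⌋:
  k=1: m=19, d=35, a=1
  k=2: m=16, d=4, a=8
  k=3: m=16, d=35, a=1
  k=4: m=19, d=1, a=38
d=1 and a=2a₀=38 at k=4, so the next step gives (m, d) = (19, 35) again — its k=1 value — and the period has length 4.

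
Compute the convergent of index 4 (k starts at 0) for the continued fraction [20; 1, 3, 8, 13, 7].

8988/433

Using pₖ = aₖpₖ₋₁ + pₖ₋₂, qₖ = aₖqₖ₋₁ + qₖ₋₂ (with p₋₁=1, p₋₂=0, q₋₁=0, q₋₂=1):
  k=0: a=20, p=20, q=1
  k=1: a=1, p=21, q=1
  k=2: a=3, p=83, q=4
  k=3: a=8, p=685, q=33
  k=4: a=13, p=8988, q=433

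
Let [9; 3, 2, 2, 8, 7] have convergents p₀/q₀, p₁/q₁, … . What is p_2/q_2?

65/7

Using pₖ = aₖpₖ₋₁ + pₖ₋₂, qₖ = aₖqₖ₋₁ + qₖ₋₂ (with p₋₁=1, p₋₂=0, q₋₁=0, q₋₂=1):
  k=0: a=9, p=9, q=1
  k=1: a=3, p=28, q=3
  k=2: a=2, p=65, q=7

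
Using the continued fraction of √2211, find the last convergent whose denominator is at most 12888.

√2211 = [47; 47, 94, …] (period length 2).
Convergents:
  p_0/q_0 = 47/1
  p_1/q_1 = 2210/47
  p_2/q_2 = 207787/4419
  p_3/q_3 = 9768199/207740
q_2 = 4419 ≤ 12888 < 207740 = q_3, so the answer is 207787/4419.

207787/4419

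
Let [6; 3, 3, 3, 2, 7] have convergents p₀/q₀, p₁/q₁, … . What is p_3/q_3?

Using pₖ = aₖpₖ₋₁ + pₖ₋₂, qₖ = aₖqₖ₋₁ + qₖ₋₂ (with p₋₁=1, p₋₂=0, q₋₁=0, q₋₂=1):
  k=0: a=6, p=6, q=1
  k=1: a=3, p=19, q=3
  k=2: a=3, p=63, q=10
  k=3: a=3, p=208, q=33

208/33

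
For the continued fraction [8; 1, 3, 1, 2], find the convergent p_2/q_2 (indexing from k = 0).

Using pₖ = aₖpₖ₋₁ + pₖ₋₂, qₖ = aₖqₖ₋₁ + qₖ₋₂ (with p₋₁=1, p₋₂=0, q₋₁=0, q₋₂=1):
  k=0: a=8, p=8, q=1
  k=1: a=1, p=9, q=1
  k=2: a=3, p=35, q=4

35/4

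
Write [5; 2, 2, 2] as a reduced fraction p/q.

Fold from the inside: start with 2/1.
  2 + 1/2 = 5/2
  2 + 2/5 = 12/5
  5 + 5/12 = 65/12

65/12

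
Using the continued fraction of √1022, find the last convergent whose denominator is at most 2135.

√1022 = [31; 1, 30, 1, 62, …] (period length 4).
Convergents:
  p_0/q_0 = 31/1
  p_1/q_1 = 32/1
  p_2/q_2 = 991/31
  p_3/q_3 = 1023/32
  p_4/q_4 = 64417/2015
  p_5/q_5 = 65440/2047
  p_6/q_6 = 2027617/63425
q_5 = 2047 ≤ 2135 < 63425 = q_6, so the answer is 65440/2047.

65440/2047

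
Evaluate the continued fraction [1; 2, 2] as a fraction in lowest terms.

7/5

Fold from the inside: start with 2/1.
  2 + 1/2 = 5/2
  1 + 2/5 = 7/5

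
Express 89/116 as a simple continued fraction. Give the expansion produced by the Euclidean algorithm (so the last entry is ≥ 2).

89 = 0*116 + 89
116 = 1*89 + 27
89 = 3*27 + 8
27 = 3*8 + 3
8 = 2*3 + 2
3 = 1*2 + 1
2 = 2*1 + 0  (stop)
So 89/116 = [0; 1, 3, 3, 2, 1, 2].

[0; 1, 3, 3, 2, 1, 2]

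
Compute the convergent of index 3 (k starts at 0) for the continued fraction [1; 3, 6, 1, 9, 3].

29/22

Using pₖ = aₖpₖ₋₁ + pₖ₋₂, qₖ = aₖqₖ₋₁ + qₖ₋₂ (with p₋₁=1, p₋₂=0, q₋₁=0, q₋₂=1):
  k=0: a=1, p=1, q=1
  k=1: a=3, p=4, q=3
  k=2: a=6, p=25, q=19
  k=3: a=1, p=29, q=22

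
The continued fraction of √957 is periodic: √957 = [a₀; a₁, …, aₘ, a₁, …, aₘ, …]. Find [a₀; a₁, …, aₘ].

a₀ = ⌊√957⌋ = 30.

[30; 1, 14, 2, 14, 1, 60]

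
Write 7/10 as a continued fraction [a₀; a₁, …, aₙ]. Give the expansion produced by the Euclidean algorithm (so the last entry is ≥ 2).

7 = 0*10 + 7
10 = 1*7 + 3
7 = 2*3 + 1
3 = 3*1 + 0  (stop)
So 7/10 = [0; 1, 2, 3].

[0; 1, 2, 3]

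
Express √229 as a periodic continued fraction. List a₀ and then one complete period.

a₀ = ⌊√229⌋ = 15.
With m₀=0, d₀=1 and mₖ₊₁ = dₖaₖ − mₖ, dₖ₊₁ = (n − mₖ₊₁²)/dₖ, aₖ₊₁ = ⌊(a₀+mₖ₊₁)/dₖ₊₁⌋:
  k=1: m=15, d=4, a=7
  k=2: m=13, d=15, a=1
  k=3: m=2, d=15, a=1
  k=4: m=13, d=4, a=7
  k=5: m=15, d=1, a=30
d=1 and a=2a₀=30 at k=5, so the next step gives (m, d) = (15, 4) again — its k=1 value — and the period has length 5.

[15; 7, 1, 1, 7, 30]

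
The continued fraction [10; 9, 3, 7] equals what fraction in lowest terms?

2072/205

Using pₖ = aₖpₖ₋₁ + pₖ₋₂ and qₖ = aₖqₖ₋₁ + qₖ₋₂:
  k=0: a=10, p=10, q=1
  k=1: a=9, p=91, q=9
  k=2: a=3, p=283, q=28
  k=3: a=7, p=2072, q=205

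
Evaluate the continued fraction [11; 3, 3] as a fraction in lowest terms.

113/10

Fold from the inside: start with 3/1.
  3 + 1/3 = 10/3
  11 + 3/10 = 113/10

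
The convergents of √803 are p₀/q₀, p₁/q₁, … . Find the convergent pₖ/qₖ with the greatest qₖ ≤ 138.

√803 = [28; 2, 1, 27, 1, 2, 56, …] (period length 6).
Convergents:
  p_0/q_0 = 28/1
  p_1/q_1 = 57/2
  p_2/q_2 = 85/3
  p_3/q_3 = 2352/83
  p_4/q_4 = 2437/86
  p_5/q_5 = 7226/255
q_4 = 86 ≤ 138 < 255 = q_5, so the answer is 2437/86.

2437/86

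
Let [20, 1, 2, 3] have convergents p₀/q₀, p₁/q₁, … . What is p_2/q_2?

Using pₖ = aₖpₖ₋₁ + pₖ₋₂, qₖ = aₖqₖ₋₁ + qₖ₋₂ (with p₋₁=1, p₋₂=0, q₋₁=0, q₋₂=1):
  k=0: a=20, p=20, q=1
  k=1: a=1, p=21, q=1
  k=2: a=2, p=62, q=3

62/3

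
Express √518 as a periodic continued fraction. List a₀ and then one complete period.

a₀ = ⌊√518⌋ = 22.
With m₀=0, d₀=1 and mₖ₊₁ = dₖaₖ − mₖ, dₖ₊₁ = (n − mₖ₊₁²)/dₖ, aₖ₊₁ = ⌊(a₀+mₖ₊₁)/dₖ₊₁⌋:
  k=1: m=22, d=34, a=1
  k=2: m=12, d=11, a=3
  k=3: m=21, d=7, a=6
  k=4: m=21, d=11, a=3
  k=5: m=12, d=34, a=1
  k=6: m=22, d=1, a=44
d=1 and a=2a₀=44 at k=6, so the next step gives (m, d) = (22, 34) again — its k=1 value — and the period has length 6.

[22; 1, 3, 6, 3, 1, 44]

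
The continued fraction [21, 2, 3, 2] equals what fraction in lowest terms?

343/16

Using pₖ = aₖpₖ₋₁ + pₖ₋₂ and qₖ = aₖqₖ₋₁ + qₖ₋₂:
  k=0: a=21, p=21, q=1
  k=1: a=2, p=43, q=2
  k=2: a=3, p=150, q=7
  k=3: a=2, p=343, q=16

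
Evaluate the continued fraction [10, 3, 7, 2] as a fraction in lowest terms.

Fold from the inside: start with 2/1.
  7 + 1/2 = 15/2
  3 + 2/15 = 47/15
  10 + 15/47 = 485/47

485/47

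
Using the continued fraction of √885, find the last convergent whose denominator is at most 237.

√885 = [29; 1, 2, 1, 58, …] (period length 4).
Convergents:
  p_0/q_0 = 29/1
  p_1/q_1 = 30/1
  p_2/q_2 = 89/3
  p_3/q_3 = 119/4
  p_4/q_4 = 6991/235
  p_5/q_5 = 7110/239
q_4 = 235 ≤ 237 < 239 = q_5, so the answer is 6991/235.

6991/235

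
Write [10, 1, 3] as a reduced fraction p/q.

43/4

Fold from the inside: start with 3/1.
  1 + 1/3 = 4/3
  10 + 3/4 = 43/4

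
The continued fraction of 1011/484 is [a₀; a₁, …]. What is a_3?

1011 = 2·484 + 43   →  a_0 = 2
484 = 11·43 + 11   →  a_1 = 11
43 = 3·11 + 10   →  a_2 = 3
11 = 1·10 + 1   →  a_3 = 1

1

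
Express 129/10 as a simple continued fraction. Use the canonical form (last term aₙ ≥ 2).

129 = 12·10 + 9
10 = 1·9 + 1
9 = 9·1 + 0  (stop)
So 129/10 = [12; 1, 9].

[12; 1, 9]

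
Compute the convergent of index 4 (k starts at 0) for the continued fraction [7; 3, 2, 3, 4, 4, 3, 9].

751/103

Using pₖ = aₖpₖ₋₁ + pₖ₋₂, qₖ = aₖqₖ₋₁ + qₖ₋₂ (with p₋₁=1, p₋₂=0, q₋₁=0, q₋₂=1):
  k=0: a=7, p=7, q=1
  k=1: a=3, p=22, q=3
  k=2: a=2, p=51, q=7
  k=3: a=3, p=175, q=24
  k=4: a=4, p=751, q=103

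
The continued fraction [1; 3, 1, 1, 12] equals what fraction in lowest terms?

Using pₖ = aₖpₖ₋₁ + pₖ₋₂ and qₖ = aₖqₖ₋₁ + qₖ₋₂:
  k=0: a=1, p=1, q=1
  k=1: a=3, p=4, q=3
  k=2: a=1, p=5, q=4
  k=3: a=1, p=9, q=7
  k=4: a=12, p=113, q=88

113/88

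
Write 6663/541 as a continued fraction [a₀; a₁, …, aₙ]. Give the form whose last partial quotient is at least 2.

6663 = 12×541 + 171
541 = 3×171 + 28
171 = 6×28 + 3
28 = 9×3 + 1
3 = 3×1 + 0  (stop)
So 6663/541 = [12; 3, 6, 9, 3].

[12; 3, 6, 9, 3]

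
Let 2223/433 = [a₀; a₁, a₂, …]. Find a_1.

7

2223 = 5·433 + 58   →  a_0 = 5
433 = 7·58 + 27   →  a_1 = 7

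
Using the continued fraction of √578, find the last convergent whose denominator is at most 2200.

27720/1153

√578 = [24; 24, 48, …] (period length 2).
Convergents:
  p_0/q_0 = 24/1
  p_1/q_1 = 577/24
  p_2/q_2 = 27720/1153
  p_3/q_3 = 665857/27696
q_2 = 1153 ≤ 2200 < 27696 = q_3, so the answer is 27720/1153.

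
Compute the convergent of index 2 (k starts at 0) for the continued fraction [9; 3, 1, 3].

Using pₖ = aₖpₖ₋₁ + pₖ₋₂, qₖ = aₖqₖ₋₁ + qₖ₋₂ (with p₋₁=1, p₋₂=0, q₋₁=0, q₋₂=1):
  k=0: a=9, p=9, q=1
  k=1: a=3, p=28, q=3
  k=2: a=1, p=37, q=4

37/4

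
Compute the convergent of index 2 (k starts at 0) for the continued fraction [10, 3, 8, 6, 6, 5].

Using pₖ = aₖpₖ₋₁ + pₖ₋₂, qₖ = aₖqₖ₋₁ + qₖ₋₂ (with p₋₁=1, p₋₂=0, q₋₁=0, q₋₂=1):
  k=0: a=10, p=10, q=1
  k=1: a=3, p=31, q=3
  k=2: a=8, p=258, q=25

258/25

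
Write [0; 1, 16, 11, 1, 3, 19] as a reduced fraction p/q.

14557/15462

Using pₖ = aₖpₖ₋₁ + pₖ₋₂ and qₖ = aₖqₖ₋₁ + qₖ₋₂:
  k=0: a=0, p=0, q=1
  k=1: a=1, p=1, q=1
  k=2: a=16, p=16, q=17
  k=3: a=11, p=177, q=188
  k=4: a=1, p=193, q=205
  k=5: a=3, p=756, q=803
  k=6: a=19, p=14557, q=15462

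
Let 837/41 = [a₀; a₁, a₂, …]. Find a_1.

837 = 20·41 + 17   →  a_0 = 20
41 = 2·17 + 7   →  a_1 = 2

2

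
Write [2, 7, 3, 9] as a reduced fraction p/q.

438/205

Fold from the inside: start with 9/1.
  3 + 1/9 = 28/9
  7 + 9/28 = 205/28
  2 + 28/205 = 438/205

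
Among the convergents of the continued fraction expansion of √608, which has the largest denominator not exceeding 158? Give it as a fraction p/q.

√608 = [24; 1, 1, 1, 11, 1, 1, 1, 48, …] (period length 8).
Convergents:
  p_0/q_0 = 24/1
  p_1/q_1 = 25/1
  p_2/q_2 = 49/2
  p_3/q_3 = 74/3
  p_4/q_4 = 863/35
  p_5/q_5 = 937/38
  p_6/q_6 = 1800/73
  p_7/q_7 = 2737/111
  p_8/q_8 = 133176/5401
q_7 = 111 ≤ 158 < 5401 = q_8, so the answer is 2737/111.

2737/111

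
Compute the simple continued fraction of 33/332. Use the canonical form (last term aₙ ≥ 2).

[0; 10, 16, 2]

33 = 0·332 + 33
332 = 10·33 + 2
33 = 16·2 + 1
2 = 2·1 + 0  (stop)
So 33/332 = [0; 10, 16, 2].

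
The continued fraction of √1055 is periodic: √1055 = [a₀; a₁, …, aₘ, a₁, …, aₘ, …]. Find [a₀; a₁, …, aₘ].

[32; 2, 12, 2, 64]

a₀ = ⌊√1055⌋ = 32.
With m₀=0, d₀=1 and mₖ₊₁ = dₖaₖ − mₖ, dₖ₊₁ = (n − mₖ₊₁²)/dₖ, aₖ₊₁ = ⌊(a₀+mₖ₊₁)/dₖ₊₁⌋:
  k=1: m=32, d=31, a=2
  k=2: m=30, d=5, a=12
  k=3: m=30, d=31, a=2
  k=4: m=32, d=1, a=64
d=1 and a=2a₀=64 at k=4, so the next step gives (m, d) = (32, 31) again — its k=1 value — and the period has length 4.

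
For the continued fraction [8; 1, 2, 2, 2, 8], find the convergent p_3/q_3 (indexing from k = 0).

61/7

Using pₖ = aₖpₖ₋₁ + pₖ₋₂, qₖ = aₖqₖ₋₁ + qₖ₋₂ (with p₋₁=1, p₋₂=0, q₋₁=0, q₋₂=1):
  k=0: a=8, p=8, q=1
  k=1: a=1, p=9, q=1
  k=2: a=2, p=26, q=3
  k=3: a=2, p=61, q=7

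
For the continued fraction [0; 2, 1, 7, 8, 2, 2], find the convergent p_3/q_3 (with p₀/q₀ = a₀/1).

8/23

Using pₖ = aₖpₖ₋₁ + pₖ₋₂, qₖ = aₖqₖ₋₁ + qₖ₋₂ (with p₋₁=1, p₋₂=0, q₋₁=0, q₋₂=1):
  k=0: a=0, p=0, q=1
  k=1: a=2, p=1, q=2
  k=2: a=1, p=1, q=3
  k=3: a=7, p=8, q=23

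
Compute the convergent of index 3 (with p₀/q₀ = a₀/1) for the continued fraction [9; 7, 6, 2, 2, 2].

Using pₖ = aₖpₖ₋₁ + pₖ₋₂, qₖ = aₖqₖ₋₁ + qₖ₋₂ (with p₋₁=1, p₋₂=0, q₋₁=0, q₋₂=1):
  k=0: a=9, p=9, q=1
  k=1: a=7, p=64, q=7
  k=2: a=6, p=393, q=43
  k=3: a=2, p=850, q=93

850/93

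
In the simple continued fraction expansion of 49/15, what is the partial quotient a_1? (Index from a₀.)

3

49 = 3·15 + 4   →  a_0 = 3
15 = 3·4 + 3   →  a_1 = 3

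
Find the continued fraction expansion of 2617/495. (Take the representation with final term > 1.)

2617 = 5*495 + 142
495 = 3*142 + 69
142 = 2*69 + 4
69 = 17*4 + 1
4 = 4*1 + 0  (stop)
So 2617/495 = [5; 3, 2, 17, 4].

[5; 3, 2, 17, 4]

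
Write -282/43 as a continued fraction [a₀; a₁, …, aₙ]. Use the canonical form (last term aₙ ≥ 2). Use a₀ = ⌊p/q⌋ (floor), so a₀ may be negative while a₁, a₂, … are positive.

[-7; 2, 3, 1, 4]

-282 = -7*43 + 19
43 = 2*19 + 5
19 = 3*5 + 4
5 = 1*4 + 1
4 = 4*1 + 0  (stop)
So -282/43 = [-7; 2, 3, 1, 4].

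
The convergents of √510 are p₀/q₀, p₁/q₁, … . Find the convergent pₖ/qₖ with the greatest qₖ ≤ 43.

271/12

√510 = [22; 1, 1, 2, 1, 1, 44, …] (period length 6).
Convergents:
  p_0/q_0 = 22/1
  p_1/q_1 = 23/1
  p_2/q_2 = 45/2
  p_3/q_3 = 113/5
  p_4/q_4 = 158/7
  p_5/q_5 = 271/12
  p_6/q_6 = 12082/535
q_5 = 12 ≤ 43 < 535 = q_6, so the answer is 271/12.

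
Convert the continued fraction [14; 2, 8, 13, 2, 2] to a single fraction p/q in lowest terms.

Using pₖ = aₖpₖ₋₁ + pₖ₋₂ and qₖ = aₖqₖ₋₁ + qₖ₋₂:
  k=0: a=14, p=14, q=1
  k=1: a=2, p=29, q=2
  k=2: a=8, p=246, q=17
  k=3: a=13, p=3227, q=223
  k=4: a=2, p=6700, q=463
  k=5: a=2, p=16627, q=1149

16627/1149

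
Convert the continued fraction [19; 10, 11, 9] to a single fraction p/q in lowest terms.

Using pₖ = aₖpₖ₋₁ + pₖ₋₂ and qₖ = aₖqₖ₋₁ + qₖ₋₂:
  k=0: a=19, p=19, q=1
  k=1: a=10, p=191, q=10
  k=2: a=11, p=2120, q=111
  k=3: a=9, p=19271, q=1009

19271/1009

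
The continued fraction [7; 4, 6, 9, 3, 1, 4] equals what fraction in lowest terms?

Fold from the inside: start with 4/1.
  1 + 1/4 = 5/4
  3 + 4/5 = 19/5
  9 + 5/19 = 176/19
  6 + 19/176 = 1075/176
  4 + 176/1075 = 4476/1075
  7 + 1075/4476 = 32407/4476

32407/4476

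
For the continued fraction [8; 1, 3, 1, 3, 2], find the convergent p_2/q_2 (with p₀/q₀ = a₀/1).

35/4

Using pₖ = aₖpₖ₋₁ + pₖ₋₂, qₖ = aₖqₖ₋₁ + qₖ₋₂ (with p₋₁=1, p₋₂=0, q₋₁=0, q₋₂=1):
  k=0: a=8, p=8, q=1
  k=1: a=1, p=9, q=1
  k=2: a=3, p=35, q=4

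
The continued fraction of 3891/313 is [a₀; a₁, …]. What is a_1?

2

3891 = 12·313 + 135   →  a_0 = 12
313 = 2·135 + 43   →  a_1 = 2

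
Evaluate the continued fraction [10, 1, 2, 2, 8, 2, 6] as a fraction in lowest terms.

Fold from the inside: start with 6/1.
  2 + 1/6 = 13/6
  8 + 6/13 = 110/13
  2 + 13/110 = 233/110
  2 + 110/233 = 576/233
  1 + 233/576 = 809/576
  10 + 576/809 = 8666/809

8666/809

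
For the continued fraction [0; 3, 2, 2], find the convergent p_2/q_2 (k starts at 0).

2/7

Using pₖ = aₖpₖ₋₁ + pₖ₋₂, qₖ = aₖqₖ₋₁ + qₖ₋₂ (with p₋₁=1, p₋₂=0, q₋₁=0, q₋₂=1):
  k=0: a=0, p=0, q=1
  k=1: a=3, p=1, q=3
  k=2: a=2, p=2, q=7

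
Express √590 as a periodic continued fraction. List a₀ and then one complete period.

[24; 3, 2, 4, 2, 3, 48]

a₀ = ⌊√590⌋ = 24.
With m₀=0, d₀=1 and mₖ₊₁ = dₖaₖ − mₖ, dₖ₊₁ = (n − mₖ₊₁²)/dₖ, aₖ₊₁ = ⌊(a₀+mₖ₊₁)/dₖ₊₁⌋:
  k=1: m=24, d=14, a=3
  k=2: m=18, d=19, a=2
  k=3: m=20, d=10, a=4
  k=4: m=20, d=19, a=2
  k=5: m=18, d=14, a=3
  k=6: m=24, d=1, a=48
d=1 and a=2a₀=48 at k=6, so the next step gives (m, d) = (24, 14) again — its k=1 value — and the period has length 6.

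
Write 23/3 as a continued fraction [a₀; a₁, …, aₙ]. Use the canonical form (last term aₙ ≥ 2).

23 = 7·3 + 2
3 = 1·2 + 1
2 = 2·1 + 0  (stop)
So 23/3 = [7; 1, 2].

[7; 1, 2]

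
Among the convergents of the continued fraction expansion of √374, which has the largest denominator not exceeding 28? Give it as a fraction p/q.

√374 = [19; 2, 1, 18, 1, 2, 38, …] (period length 6).
Convergents:
  p_0/q_0 = 19/1
  p_1/q_1 = 39/2
  p_2/q_2 = 58/3
  p_3/q_3 = 1083/56
q_2 = 3 ≤ 28 < 56 = q_3, so the answer is 58/3.

58/3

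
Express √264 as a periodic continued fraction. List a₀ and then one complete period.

a₀ = ⌊√264⌋ = 16.
With m₀=0, d₀=1 and mₖ₊₁ = dₖaₖ − mₖ, dₖ₊₁ = (n − mₖ₊₁²)/dₖ, aₖ₊₁ = ⌊(a₀+mₖ₊₁)/dₖ₊₁⌋:
  k=1: m=16, d=8, a=4
  k=2: m=16, d=1, a=32
d=1 and a=2a₀=32 at k=2, so the next step gives (m, d) = (16, 8) again — its k=1 value — and the period has length 2.

[16; 4, 32]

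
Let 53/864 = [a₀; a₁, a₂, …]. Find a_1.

16

53 = 0·864 + 53   →  a_0 = 0
864 = 16·53 + 16   →  a_1 = 16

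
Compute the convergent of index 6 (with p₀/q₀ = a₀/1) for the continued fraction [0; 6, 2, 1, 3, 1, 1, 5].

Using pₖ = aₖpₖ₋₁ + pₖ₋₂, qₖ = aₖqₖ₋₁ + qₖ₋₂ (with p₋₁=1, p₋₂=0, q₋₁=0, q₋₂=1):
  k=0: a=0, p=0, q=1
  k=1: a=6, p=1, q=6
  k=2: a=2, p=2, q=13
  k=3: a=1, p=3, q=19
  k=4: a=3, p=11, q=70
  k=5: a=1, p=14, q=89
  k=6: a=1, p=25, q=159

25/159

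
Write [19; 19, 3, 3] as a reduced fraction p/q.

Fold from the inside: start with 3/1.
  3 + 1/3 = 10/3
  19 + 3/10 = 193/10
  19 + 10/193 = 3677/193

3677/193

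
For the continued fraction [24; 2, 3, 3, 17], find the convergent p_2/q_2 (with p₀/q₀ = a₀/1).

171/7

Using pₖ = aₖpₖ₋₁ + pₖ₋₂, qₖ = aₖqₖ₋₁ + qₖ₋₂ (with p₋₁=1, p₋₂=0, q₋₁=0, q₋₂=1):
  k=0: a=24, p=24, q=1
  k=1: a=2, p=49, q=2
  k=2: a=3, p=171, q=7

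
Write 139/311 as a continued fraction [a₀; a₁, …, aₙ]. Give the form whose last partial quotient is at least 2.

[0; 2, 4, 4, 1, 2, 2]

139 = 0*311 + 139
311 = 2*139 + 33
139 = 4*33 + 7
33 = 4*7 + 5
7 = 1*5 + 2
5 = 2*2 + 1
2 = 2*1 + 0  (stop)
So 139/311 = [0; 2, 4, 4, 1, 2, 2].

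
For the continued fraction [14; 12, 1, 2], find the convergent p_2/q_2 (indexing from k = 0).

183/13

Using pₖ = aₖpₖ₋₁ + pₖ₋₂, qₖ = aₖqₖ₋₁ + qₖ₋₂ (with p₋₁=1, p₋₂=0, q₋₁=0, q₋₂=1):
  k=0: a=14, p=14, q=1
  k=1: a=12, p=169, q=12
  k=2: a=1, p=183, q=13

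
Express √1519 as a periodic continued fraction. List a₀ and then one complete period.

a₀ = ⌊√1519⌋ = 38.
With m₀=0, d₀=1 and mₖ₊₁ = dₖaₖ − mₖ, dₖ₊₁ = (n − mₖ₊₁²)/dₖ, aₖ₊₁ = ⌊(a₀+mₖ₊₁)/dₖ₊₁⌋:
  k=1: m=38, d=75, a=1
  k=2: m=37, d=2, a=37
  k=3: m=37, d=75, a=1
  k=4: m=38, d=1, a=76
d=1 and a=2a₀=76 at k=4, so the next step gives (m, d) = (38, 75) again — its k=1 value — and the period has length 4.

[38; 1, 37, 1, 76]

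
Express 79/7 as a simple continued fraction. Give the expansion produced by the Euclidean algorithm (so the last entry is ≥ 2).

[11; 3, 2]

79 = 11×7 + 2
7 = 3×2 + 1
2 = 2×1 + 0  (stop)
So 79/7 = [11; 3, 2].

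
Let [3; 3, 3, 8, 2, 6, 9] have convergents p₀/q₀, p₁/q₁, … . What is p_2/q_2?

33/10

Using pₖ = aₖpₖ₋₁ + pₖ₋₂, qₖ = aₖqₖ₋₁ + qₖ₋₂ (with p₋₁=1, p₋₂=0, q₋₁=0, q₋₂=1):
  k=0: a=3, p=3, q=1
  k=1: a=3, p=10, q=3
  k=2: a=3, p=33, q=10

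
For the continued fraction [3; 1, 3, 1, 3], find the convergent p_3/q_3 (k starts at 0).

19/5

Using pₖ = aₖpₖ₋₁ + pₖ₋₂, qₖ = aₖqₖ₋₁ + qₖ₋₂ (with p₋₁=1, p₋₂=0, q₋₁=0, q₋₂=1):
  k=0: a=3, p=3, q=1
  k=1: a=1, p=4, q=1
  k=2: a=3, p=15, q=4
  k=3: a=1, p=19, q=5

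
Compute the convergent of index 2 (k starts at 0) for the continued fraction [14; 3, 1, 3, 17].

Using pₖ = aₖpₖ₋₁ + pₖ₋₂, qₖ = aₖqₖ₋₁ + qₖ₋₂ (with p₋₁=1, p₋₂=0, q₋₁=0, q₋₂=1):
  k=0: a=14, p=14, q=1
  k=1: a=3, p=43, q=3
  k=2: a=1, p=57, q=4

57/4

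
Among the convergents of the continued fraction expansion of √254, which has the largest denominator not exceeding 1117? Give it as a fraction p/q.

√254 = [15; 1, 14, 1, 30, …] (period length 4).
Convergents:
  p_0/q_0 = 15/1
  p_1/q_1 = 16/1
  p_2/q_2 = 239/15
  p_3/q_3 = 255/16
  p_4/q_4 = 7889/495
  p_5/q_5 = 8144/511
  p_6/q_6 = 121905/7649
q_5 = 511 ≤ 1117 < 7649 = q_6, so the answer is 8144/511.

8144/511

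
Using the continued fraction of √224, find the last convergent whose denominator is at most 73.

√224 = [14; 1, 28, …] (period length 2).
Convergents:
  p_0/q_0 = 14/1
  p_1/q_1 = 15/1
  p_2/q_2 = 434/29
  p_3/q_3 = 449/30
  p_4/q_4 = 13006/869
q_3 = 30 ≤ 73 < 869 = q_4, so the answer is 449/30.

449/30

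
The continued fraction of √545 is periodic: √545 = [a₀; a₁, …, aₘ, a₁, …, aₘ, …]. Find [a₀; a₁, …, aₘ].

[23; 2, 1, 8, 1, 2, 46]

a₀ = ⌊√545⌋ = 23.
With m₀=0, d₀=1 and mₖ₊₁ = dₖaₖ − mₖ, dₖ₊₁ = (n − mₖ₊₁²)/dₖ, aₖ₊₁ = ⌊(a₀+mₖ₊₁)/dₖ₊₁⌋:
  k=1: m=23, d=16, a=2
  k=2: m=9, d=29, a=1
  k=3: m=20, d=5, a=8
  k=4: m=20, d=29, a=1
  k=5: m=9, d=16, a=2
  k=6: m=23, d=1, a=46
d=1 and a=2a₀=46 at k=6, so the next step gives (m, d) = (23, 16) again — its k=1 value — and the period has length 6.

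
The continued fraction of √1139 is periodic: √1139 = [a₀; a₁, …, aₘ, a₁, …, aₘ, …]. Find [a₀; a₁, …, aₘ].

[33; 1, 2, 1, 66]

a₀ = ⌊√1139⌋ = 33.
With m₀=0, d₀=1 and mₖ₊₁ = dₖaₖ − mₖ, dₖ₊₁ = (n − mₖ₊₁²)/dₖ, aₖ₊₁ = ⌊(a₀+mₖ₊₁)/dₖ₊₁⌋:
  k=1: m=33, d=50, a=1
  k=2: m=17, d=17, a=2
  k=3: m=17, d=50, a=1
  k=4: m=33, d=1, a=66
d=1 and a=2a₀=66 at k=4, so the next step gives (m, d) = (33, 50) again — its k=1 value — and the period has length 4.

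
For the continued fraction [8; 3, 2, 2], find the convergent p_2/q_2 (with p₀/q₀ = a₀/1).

58/7

Using pₖ = aₖpₖ₋₁ + pₖ₋₂, qₖ = aₖqₖ₋₁ + qₖ₋₂ (with p₋₁=1, p₋₂=0, q₋₁=0, q₋₂=1):
  k=0: a=8, p=8, q=1
  k=1: a=3, p=25, q=3
  k=2: a=2, p=58, q=7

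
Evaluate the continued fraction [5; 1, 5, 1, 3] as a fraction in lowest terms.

Fold from the inside: start with 3/1.
  1 + 1/3 = 4/3
  5 + 3/4 = 23/4
  1 + 4/23 = 27/23
  5 + 23/27 = 158/27

158/27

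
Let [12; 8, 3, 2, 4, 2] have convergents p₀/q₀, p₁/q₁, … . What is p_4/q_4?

Using pₖ = aₖpₖ₋₁ + pₖ₋₂, qₖ = aₖqₖ₋₁ + qₖ₋₂ (with p₋₁=1, p₋₂=0, q₋₁=0, q₋₂=1):
  k=0: a=12, p=12, q=1
  k=1: a=8, p=97, q=8
  k=2: a=3, p=303, q=25
  k=3: a=2, p=703, q=58
  k=4: a=4, p=3115, q=257

3115/257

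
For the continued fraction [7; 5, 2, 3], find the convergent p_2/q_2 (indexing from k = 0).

Using pₖ = aₖpₖ₋₁ + pₖ₋₂, qₖ = aₖqₖ₋₁ + qₖ₋₂ (with p₋₁=1, p₋₂=0, q₋₁=0, q₋₂=1):
  k=0: a=7, p=7, q=1
  k=1: a=5, p=36, q=5
  k=2: a=2, p=79, q=11

79/11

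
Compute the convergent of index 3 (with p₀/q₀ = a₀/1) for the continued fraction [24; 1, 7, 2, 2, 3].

Using pₖ = aₖpₖ₋₁ + pₖ₋₂, qₖ = aₖqₖ₋₁ + qₖ₋₂ (with p₋₁=1, p₋₂=0, q₋₁=0, q₋₂=1):
  k=0: a=24, p=24, q=1
  k=1: a=1, p=25, q=1
  k=2: a=7, p=199, q=8
  k=3: a=2, p=423, q=17

423/17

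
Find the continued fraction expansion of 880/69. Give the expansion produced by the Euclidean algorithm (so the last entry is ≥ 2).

880 = 12·69 + 52
69 = 1·52 + 17
52 = 3·17 + 1
17 = 17·1 + 0  (stop)
So 880/69 = [12; 1, 3, 17].

[12; 1, 3, 17]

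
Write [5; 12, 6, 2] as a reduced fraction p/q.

Fold from the inside: start with 2/1.
  6 + 1/2 = 13/2
  12 + 2/13 = 158/13
  5 + 13/158 = 803/158

803/158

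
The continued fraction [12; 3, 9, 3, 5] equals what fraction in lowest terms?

Using pₖ = aₖpₖ₋₁ + pₖ₋₂ and qₖ = aₖqₖ₋₁ + qₖ₋₂:
  k=0: a=12, p=12, q=1
  k=1: a=3, p=37, q=3
  k=2: a=9, p=345, q=28
  k=3: a=3, p=1072, q=87
  k=4: a=5, p=5705, q=463

5705/463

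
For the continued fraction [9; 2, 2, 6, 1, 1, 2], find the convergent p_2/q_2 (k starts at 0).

47/5

Using pₖ = aₖpₖ₋₁ + pₖ₋₂, qₖ = aₖqₖ₋₁ + qₖ₋₂ (with p₋₁=1, p₋₂=0, q₋₁=0, q₋₂=1):
  k=0: a=9, p=9, q=1
  k=1: a=2, p=19, q=2
  k=2: a=2, p=47, q=5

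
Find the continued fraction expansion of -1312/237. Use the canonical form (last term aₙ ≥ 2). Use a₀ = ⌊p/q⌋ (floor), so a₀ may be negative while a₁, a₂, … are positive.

-1312 = -6*237 + 110
237 = 2*110 + 17
110 = 6*17 + 8
17 = 2*8 + 1
8 = 8*1 + 0  (stop)
So -1312/237 = [-6; 2, 6, 2, 8].

[-6; 2, 6, 2, 8]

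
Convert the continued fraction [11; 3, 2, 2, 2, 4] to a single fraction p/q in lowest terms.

2044/181

Using pₖ = aₖpₖ₋₁ + pₖ₋₂ and qₖ = aₖqₖ₋₁ + qₖ₋₂:
  k=0: a=11, p=11, q=1
  k=1: a=3, p=34, q=3
  k=2: a=2, p=79, q=7
  k=3: a=2, p=192, q=17
  k=4: a=2, p=463, q=41
  k=5: a=4, p=2044, q=181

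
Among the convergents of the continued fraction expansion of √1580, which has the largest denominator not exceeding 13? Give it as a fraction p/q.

√1580 = [39; 1, 2, 1, 78, …] (period length 4).
Convergents:
  p_0/q_0 = 39/1
  p_1/q_1 = 40/1
  p_2/q_2 = 119/3
  p_3/q_3 = 159/4
  p_4/q_4 = 12521/315
q_3 = 4 ≤ 13 < 315 = q_4, so the answer is 159/4.

159/4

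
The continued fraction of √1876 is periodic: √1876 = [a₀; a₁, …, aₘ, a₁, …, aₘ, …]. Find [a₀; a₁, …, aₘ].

[43; 3, 5, 12, 5, 3, 86]

a₀ = ⌊√1876⌋ = 43.
With m₀=0, d₀=1 and mₖ₊₁ = dₖaₖ − mₖ, dₖ₊₁ = (n − mₖ₊₁²)/dₖ, aₖ₊₁ = ⌊(a₀+mₖ₊₁)/dₖ₊₁⌋:
  k=1: m=43, d=27, a=3
  k=2: m=38, d=16, a=5
  k=3: m=42, d=7, a=12
  k=4: m=42, d=16, a=5
  k=5: m=38, d=27, a=3
  k=6: m=43, d=1, a=86
d=1 and a=2a₀=86 at k=6, so the next step gives (m, d) = (43, 27) again — its k=1 value — and the period has length 6.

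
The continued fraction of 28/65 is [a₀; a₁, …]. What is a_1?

2

28 = 0·65 + 28   →  a_0 = 0
65 = 2·28 + 9   →  a_1 = 2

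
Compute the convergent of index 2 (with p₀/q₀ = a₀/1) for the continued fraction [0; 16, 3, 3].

3/49

Using pₖ = aₖpₖ₋₁ + pₖ₋₂, qₖ = aₖqₖ₋₁ + qₖ₋₂ (with p₋₁=1, p₋₂=0, q₋₁=0, q₋₂=1):
  k=0: a=0, p=0, q=1
  k=1: a=16, p=1, q=16
  k=2: a=3, p=3, q=49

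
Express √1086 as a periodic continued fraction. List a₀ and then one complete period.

a₀ = ⌊√1086⌋ = 32.
With m₀=0, d₀=1 and mₖ₊₁ = dₖaₖ − mₖ, dₖ₊₁ = (n − mₖ₊₁²)/dₖ, aₖ₊₁ = ⌊(a₀+mₖ₊₁)/dₖ₊₁⌋:
  k=1: m=32, d=62, a=1
  k=2: m=30, d=3, a=20
  k=3: m=30, d=62, a=1
  k=4: m=32, d=1, a=64
d=1 and a=2a₀=64 at k=4, so the next step gives (m, d) = (32, 62) again — its k=1 value — and the period has length 4.

[32; 1, 20, 1, 64]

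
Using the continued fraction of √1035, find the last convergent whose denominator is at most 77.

√1035 = [32; 5, 1, 5, 64, …] (period length 4).
Convergents:
  p_0/q_0 = 32/1
  p_1/q_1 = 161/5
  p_2/q_2 = 193/6
  p_3/q_3 = 1126/35
  p_4/q_4 = 72257/2246
q_3 = 35 ≤ 77 < 2246 = q_4, so the answer is 1126/35.

1126/35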